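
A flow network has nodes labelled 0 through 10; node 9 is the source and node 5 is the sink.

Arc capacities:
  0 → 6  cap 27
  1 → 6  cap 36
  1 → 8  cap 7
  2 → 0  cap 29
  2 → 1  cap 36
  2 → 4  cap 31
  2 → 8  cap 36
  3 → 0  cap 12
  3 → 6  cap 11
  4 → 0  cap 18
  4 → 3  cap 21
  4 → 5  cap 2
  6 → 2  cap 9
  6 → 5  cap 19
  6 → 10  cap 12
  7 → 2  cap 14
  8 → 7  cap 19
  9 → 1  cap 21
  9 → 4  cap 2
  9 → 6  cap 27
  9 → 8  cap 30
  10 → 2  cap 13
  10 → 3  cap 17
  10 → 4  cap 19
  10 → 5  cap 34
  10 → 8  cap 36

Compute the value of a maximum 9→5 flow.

augment #1: 9→4→5 bottleneck 2, total now 2
augment #2: 9→6→5 bottleneck 19, total now 21
augment #3: 9→6→10→5 bottleneck 8, total now 29
augment #4: 9→1→6→10→5 bottleneck 4, total now 33

Maximum flow value: 33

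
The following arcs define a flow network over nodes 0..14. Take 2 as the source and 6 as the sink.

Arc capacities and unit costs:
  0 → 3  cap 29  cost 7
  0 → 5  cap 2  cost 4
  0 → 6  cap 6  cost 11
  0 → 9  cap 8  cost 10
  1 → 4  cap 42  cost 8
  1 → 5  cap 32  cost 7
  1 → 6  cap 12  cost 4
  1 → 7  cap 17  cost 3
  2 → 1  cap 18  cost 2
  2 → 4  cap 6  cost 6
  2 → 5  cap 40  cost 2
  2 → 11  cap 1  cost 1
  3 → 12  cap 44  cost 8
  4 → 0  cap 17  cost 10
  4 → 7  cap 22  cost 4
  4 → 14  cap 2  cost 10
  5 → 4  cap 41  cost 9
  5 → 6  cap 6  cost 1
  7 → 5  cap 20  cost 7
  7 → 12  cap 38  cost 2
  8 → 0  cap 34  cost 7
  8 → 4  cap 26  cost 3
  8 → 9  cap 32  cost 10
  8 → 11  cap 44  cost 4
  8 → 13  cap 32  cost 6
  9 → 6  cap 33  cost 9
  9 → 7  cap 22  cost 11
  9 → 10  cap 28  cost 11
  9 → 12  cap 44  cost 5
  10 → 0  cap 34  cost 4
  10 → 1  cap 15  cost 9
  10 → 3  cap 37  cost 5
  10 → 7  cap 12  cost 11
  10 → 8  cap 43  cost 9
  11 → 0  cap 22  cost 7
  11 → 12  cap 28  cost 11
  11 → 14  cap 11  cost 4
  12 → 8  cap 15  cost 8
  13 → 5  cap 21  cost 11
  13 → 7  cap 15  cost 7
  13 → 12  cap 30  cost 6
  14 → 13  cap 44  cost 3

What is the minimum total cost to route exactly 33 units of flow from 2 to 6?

shortest-cost path #1: 2→5→6 push 6 @ unit cost 3 (adds 18)
shortest-cost path #2: 2→1→6 push 12 @ unit cost 6 (adds 72)
shortest-cost path #3: 2→11→0→6 push 1 @ unit cost 19 (adds 19)
shortest-cost path #4: 2→4→0→6 push 5 @ unit cost 27 (adds 135)
shortest-cost path #5: 2→1→7→12→8→9→6 push 6 @ unit cost 34 (adds 204)
shortest-cost path #6: 2→4→0→9→6 push 1 @ unit cost 35 (adds 35)
shortest-cost path #7: 2→5→4→0→9→6 push 2 @ unit cost 40 (adds 80)
total cost = 563

Minimum cost for 33 units: 563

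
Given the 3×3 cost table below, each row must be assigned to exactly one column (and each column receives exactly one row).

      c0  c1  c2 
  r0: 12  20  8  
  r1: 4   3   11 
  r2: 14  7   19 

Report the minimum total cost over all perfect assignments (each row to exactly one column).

Minimum assignment cost: 19

optimal assignment: row0→col2 (cost 8), row1→col0 (cost 4), row2→col1 (cost 7)
total = 8 + 4 + 7 = 19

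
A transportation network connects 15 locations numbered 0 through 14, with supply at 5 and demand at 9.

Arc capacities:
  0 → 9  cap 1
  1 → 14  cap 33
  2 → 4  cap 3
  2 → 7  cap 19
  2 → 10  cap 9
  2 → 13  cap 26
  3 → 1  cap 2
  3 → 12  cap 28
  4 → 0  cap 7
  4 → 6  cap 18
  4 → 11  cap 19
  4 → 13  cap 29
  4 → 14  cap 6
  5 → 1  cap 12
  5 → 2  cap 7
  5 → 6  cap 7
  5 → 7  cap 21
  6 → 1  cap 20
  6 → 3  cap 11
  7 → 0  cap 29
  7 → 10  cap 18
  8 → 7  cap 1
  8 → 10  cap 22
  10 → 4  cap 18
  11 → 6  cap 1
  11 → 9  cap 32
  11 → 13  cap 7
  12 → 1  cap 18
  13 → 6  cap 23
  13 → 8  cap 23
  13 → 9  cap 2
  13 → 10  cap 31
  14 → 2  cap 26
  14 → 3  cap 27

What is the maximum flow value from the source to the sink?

Maximum flow value: 22

augment #1: 5→2→13→9 bottleneck 2, total now 2
augment #2: 5→7→0→9 bottleneck 1, total now 3
augment #3: 5→2→4→11→9 bottleneck 3, total now 6
augment #4: 5→2→10→4→11→9 bottleneck 2, total now 8
augment #5: 5→7→10→4→11→9 bottleneck 14, total now 22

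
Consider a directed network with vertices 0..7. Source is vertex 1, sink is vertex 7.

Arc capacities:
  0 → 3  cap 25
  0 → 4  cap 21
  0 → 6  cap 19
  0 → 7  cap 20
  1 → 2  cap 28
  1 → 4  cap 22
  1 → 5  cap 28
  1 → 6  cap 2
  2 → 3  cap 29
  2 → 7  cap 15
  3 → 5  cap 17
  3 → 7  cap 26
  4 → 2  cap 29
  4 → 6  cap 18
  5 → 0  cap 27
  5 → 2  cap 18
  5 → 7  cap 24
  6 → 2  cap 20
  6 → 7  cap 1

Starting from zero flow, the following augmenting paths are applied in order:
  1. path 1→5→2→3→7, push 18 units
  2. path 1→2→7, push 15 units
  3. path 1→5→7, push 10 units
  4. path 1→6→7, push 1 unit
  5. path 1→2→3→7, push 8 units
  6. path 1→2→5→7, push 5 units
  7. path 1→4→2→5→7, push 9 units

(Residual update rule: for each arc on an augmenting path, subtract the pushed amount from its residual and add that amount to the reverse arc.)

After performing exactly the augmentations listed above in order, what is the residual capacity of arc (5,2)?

after path 1 (1→5→2→3→7, push 18): res(5,2)=0
after path 2 (1→2→7, push 15): res(5,2)=0
after path 3 (1→5→7, push 10): res(5,2)=0
after path 4 (1→6→7, push 1): res(5,2)=0
after path 5 (1→2→3→7, push 8): res(5,2)=0
after path 6 (1→2→5→7, push 5): res(5,2)=5
after path 7 (1→4→2→5→7, push 9): res(5,2)=14

Residual capacity of (5,2): 14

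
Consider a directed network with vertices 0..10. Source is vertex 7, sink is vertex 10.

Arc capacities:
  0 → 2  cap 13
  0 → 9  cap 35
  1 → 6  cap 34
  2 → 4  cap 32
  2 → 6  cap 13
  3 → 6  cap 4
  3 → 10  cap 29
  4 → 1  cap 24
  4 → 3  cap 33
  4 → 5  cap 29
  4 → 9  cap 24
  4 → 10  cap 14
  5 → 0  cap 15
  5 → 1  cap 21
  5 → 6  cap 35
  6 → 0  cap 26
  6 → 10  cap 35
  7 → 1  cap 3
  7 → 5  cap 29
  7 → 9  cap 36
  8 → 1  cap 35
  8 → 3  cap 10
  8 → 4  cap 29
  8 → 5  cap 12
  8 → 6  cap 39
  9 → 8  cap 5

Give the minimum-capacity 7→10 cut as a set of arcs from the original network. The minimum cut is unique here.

augment #1: 7→1→6→10 push 3
augment #2: 7→5→6→10 push 29
augment #3: 7→9→8→3→10 push 5
max flow = 37; residual-reachable set from 7 gives S-side
cut edges (S→T): {(7,1), (7,5), (9,8)} total cap 37

Min-cut arcs: {(7,1), (7,5), (9,8)} (total capacity 37)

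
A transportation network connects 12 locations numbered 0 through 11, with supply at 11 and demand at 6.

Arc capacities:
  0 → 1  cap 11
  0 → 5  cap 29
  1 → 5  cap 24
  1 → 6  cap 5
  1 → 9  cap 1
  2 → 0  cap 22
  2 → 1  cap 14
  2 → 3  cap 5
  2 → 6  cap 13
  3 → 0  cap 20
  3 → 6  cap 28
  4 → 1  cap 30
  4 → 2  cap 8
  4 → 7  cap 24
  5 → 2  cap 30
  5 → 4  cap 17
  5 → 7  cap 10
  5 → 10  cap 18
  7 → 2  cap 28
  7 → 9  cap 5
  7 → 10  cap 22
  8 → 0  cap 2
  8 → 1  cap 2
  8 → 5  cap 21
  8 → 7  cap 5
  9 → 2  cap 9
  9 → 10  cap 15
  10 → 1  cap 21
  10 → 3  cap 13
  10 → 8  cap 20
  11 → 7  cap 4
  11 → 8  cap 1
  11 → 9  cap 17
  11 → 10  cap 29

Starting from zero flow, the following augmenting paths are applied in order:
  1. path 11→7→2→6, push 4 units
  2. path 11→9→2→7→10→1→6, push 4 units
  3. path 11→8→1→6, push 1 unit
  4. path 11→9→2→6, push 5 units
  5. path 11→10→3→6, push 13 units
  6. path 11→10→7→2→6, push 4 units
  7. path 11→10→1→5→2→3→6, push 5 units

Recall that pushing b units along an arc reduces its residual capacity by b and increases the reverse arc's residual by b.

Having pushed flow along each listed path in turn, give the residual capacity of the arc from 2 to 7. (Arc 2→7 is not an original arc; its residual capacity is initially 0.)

Residual capacity of (2,7): 4

after path 1 (11→7→2→6, push 4): res(2,7)=4
after path 2 (11→9→2→7→10→1→6, push 4): res(2,7)=0
after path 3 (11→8→1→6, push 1): res(2,7)=0
after path 4 (11→9→2→6, push 5): res(2,7)=0
after path 5 (11→10→3→6, push 13): res(2,7)=0
after path 6 (11→10→7→2→6, push 4): res(2,7)=4
after path 7 (11→10→1→5→2→3→6, push 5): res(2,7)=4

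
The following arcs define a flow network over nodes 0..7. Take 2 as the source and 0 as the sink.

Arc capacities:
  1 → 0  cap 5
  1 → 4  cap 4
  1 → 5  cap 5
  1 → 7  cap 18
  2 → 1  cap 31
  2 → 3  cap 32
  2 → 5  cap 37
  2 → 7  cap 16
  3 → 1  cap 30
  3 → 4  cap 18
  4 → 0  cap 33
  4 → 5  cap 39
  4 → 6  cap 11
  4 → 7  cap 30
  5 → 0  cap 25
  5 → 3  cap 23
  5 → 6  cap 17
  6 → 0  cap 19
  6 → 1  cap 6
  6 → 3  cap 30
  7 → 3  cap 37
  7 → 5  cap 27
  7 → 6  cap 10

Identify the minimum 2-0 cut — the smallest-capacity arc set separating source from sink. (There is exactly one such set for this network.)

Min-cut arcs: {(1,0), (1,4), (3,4), (5,0), (6,0)} (total capacity 71)

augment #1: 2→1→0 push 5
augment #2: 2→5→0 push 25
augment #3: 2→1→4→0 push 4
augment #4: 2→3→4→0 push 18
augment #5: 2→5→6→0 push 12
augment #6: 2→7→6→0 push 7
max flow = 71; residual-reachable set from 2 gives S-side
cut edges (S→T): {(1,0), (1,4), (3,4), (5,0), (6,0)} total cap 71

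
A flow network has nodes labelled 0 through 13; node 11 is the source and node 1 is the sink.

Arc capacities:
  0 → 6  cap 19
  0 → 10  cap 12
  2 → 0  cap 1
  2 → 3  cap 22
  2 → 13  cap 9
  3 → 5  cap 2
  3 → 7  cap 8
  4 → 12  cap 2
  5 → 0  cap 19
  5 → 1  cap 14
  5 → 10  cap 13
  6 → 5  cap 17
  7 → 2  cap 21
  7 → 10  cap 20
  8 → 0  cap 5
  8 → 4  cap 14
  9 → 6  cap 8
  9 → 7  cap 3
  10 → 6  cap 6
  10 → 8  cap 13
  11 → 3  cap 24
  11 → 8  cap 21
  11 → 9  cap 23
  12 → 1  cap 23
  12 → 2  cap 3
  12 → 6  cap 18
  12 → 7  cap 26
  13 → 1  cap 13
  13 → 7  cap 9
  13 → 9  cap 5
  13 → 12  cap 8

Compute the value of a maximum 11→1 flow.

augment #1: 11→3→5→1 bottleneck 2, total now 2
augment #2: 11→8→4→12→1 bottleneck 2, total now 4
augment #3: 11→9→6→5→1 bottleneck 8, total now 12
augment #4: 11→3→7→2→13→1 bottleneck 8, total now 20
augment #5: 11→8→0→6→5→1 bottleneck 4, total now 24
augment #6: 11→9→7→2→13→1 bottleneck 1, total now 25

Maximum flow value: 25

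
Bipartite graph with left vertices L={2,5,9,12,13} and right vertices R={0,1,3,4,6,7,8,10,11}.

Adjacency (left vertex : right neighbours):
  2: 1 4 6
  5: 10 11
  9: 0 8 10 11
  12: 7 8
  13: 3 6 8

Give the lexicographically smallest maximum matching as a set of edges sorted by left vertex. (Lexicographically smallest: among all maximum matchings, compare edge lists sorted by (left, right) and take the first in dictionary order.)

|M| = 5 (so the lex-smallest maximum matching has 5 edges)
process left vertices in ascending order; for each, take the smallest-labelled available neighbour that still permits 5 edges overall, or leave it unmatched if none does
lex-smallest matching: {2-1, 5-10, 9-0, 12-7, 13-3}

Lex-smallest maximum matching: {(2,1), (5,10), (9,0), (12,7), (13,3)}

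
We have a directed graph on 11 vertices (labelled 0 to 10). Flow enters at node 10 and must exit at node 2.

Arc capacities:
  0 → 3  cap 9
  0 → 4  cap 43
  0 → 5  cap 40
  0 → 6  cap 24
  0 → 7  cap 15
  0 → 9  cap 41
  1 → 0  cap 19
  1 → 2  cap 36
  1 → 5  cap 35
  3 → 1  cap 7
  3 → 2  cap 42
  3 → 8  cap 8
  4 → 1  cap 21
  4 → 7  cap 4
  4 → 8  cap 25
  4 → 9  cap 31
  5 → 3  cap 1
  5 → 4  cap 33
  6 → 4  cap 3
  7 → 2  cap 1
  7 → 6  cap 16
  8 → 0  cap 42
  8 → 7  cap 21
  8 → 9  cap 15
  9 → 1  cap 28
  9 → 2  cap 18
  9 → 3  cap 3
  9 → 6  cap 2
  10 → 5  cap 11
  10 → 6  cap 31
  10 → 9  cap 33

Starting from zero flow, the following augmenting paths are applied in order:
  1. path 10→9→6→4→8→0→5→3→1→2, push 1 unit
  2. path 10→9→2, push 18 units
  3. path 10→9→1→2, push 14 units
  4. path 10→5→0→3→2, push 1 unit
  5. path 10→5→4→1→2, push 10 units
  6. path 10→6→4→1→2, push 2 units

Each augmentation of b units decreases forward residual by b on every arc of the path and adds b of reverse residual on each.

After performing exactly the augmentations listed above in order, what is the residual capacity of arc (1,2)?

Residual capacity of (1,2): 9

after path 1 (10→9→6→4→8→0→5→3→1→2, push 1): res(1,2)=35
after path 2 (10→9→2, push 18): res(1,2)=35
after path 3 (10→9→1→2, push 14): res(1,2)=21
after path 4 (10→5→0→3→2, push 1): res(1,2)=21
after path 5 (10→5→4→1→2, push 10): res(1,2)=11
after path 6 (10→6→4→1→2, push 2): res(1,2)=9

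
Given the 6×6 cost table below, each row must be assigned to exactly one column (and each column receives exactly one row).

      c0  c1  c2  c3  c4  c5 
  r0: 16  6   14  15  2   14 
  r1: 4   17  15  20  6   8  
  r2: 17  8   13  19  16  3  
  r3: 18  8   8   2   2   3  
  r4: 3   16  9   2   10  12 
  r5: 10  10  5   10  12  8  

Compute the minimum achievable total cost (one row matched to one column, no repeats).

Minimum assignment cost: 22

optimal assignment: row0→col1 (cost 6), row1→col0 (cost 4), row2→col5 (cost 3), row3→col4 (cost 2), row4→col3 (cost 2), row5→col2 (cost 5)
total = 6 + 4 + 3 + 2 + 2 + 5 = 22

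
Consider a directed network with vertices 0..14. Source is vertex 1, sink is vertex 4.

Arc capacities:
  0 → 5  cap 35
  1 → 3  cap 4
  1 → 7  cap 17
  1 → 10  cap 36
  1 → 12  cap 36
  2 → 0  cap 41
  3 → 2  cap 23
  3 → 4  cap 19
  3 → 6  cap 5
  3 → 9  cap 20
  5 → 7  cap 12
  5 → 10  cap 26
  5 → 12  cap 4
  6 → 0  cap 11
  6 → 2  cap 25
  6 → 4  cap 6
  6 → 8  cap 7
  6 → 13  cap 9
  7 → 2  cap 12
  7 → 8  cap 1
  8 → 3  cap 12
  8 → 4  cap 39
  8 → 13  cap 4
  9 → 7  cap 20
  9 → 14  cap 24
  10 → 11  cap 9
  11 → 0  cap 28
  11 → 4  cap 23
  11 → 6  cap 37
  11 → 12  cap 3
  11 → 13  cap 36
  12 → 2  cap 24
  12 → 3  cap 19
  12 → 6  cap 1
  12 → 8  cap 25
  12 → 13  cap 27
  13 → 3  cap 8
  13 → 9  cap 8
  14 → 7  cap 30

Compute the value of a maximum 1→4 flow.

Maximum flow value: 54

augment #1: 1→3→4 bottleneck 4, total now 4
augment #2: 1→7→8→4 bottleneck 1, total now 5
augment #3: 1→10→11→4 bottleneck 9, total now 14
augment #4: 1→12→3→4 bottleneck 15, total now 29
augment #5: 1→12→6→4 bottleneck 1, total now 30
augment #6: 1→12→8→4 bottleneck 20, total now 50
augment #7: 1→7→2→0→5→12→8→4 bottleneck 4, total now 54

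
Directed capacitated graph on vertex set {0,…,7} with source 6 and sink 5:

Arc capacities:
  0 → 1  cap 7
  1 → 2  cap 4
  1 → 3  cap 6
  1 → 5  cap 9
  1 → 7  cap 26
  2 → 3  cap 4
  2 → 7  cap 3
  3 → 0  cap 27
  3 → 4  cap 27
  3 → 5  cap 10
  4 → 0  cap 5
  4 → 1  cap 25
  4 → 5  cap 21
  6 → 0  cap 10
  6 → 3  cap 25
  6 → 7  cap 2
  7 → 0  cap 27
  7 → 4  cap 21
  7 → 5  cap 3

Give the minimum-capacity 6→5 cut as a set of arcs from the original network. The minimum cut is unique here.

Min-cut arcs: {(0,1), (6,3), (6,7)} (total capacity 34)

augment #1: 6→3→5 push 10
augment #2: 6→7→5 push 2
augment #3: 6→0→1→5 push 7
augment #4: 6→3→4→5 push 15
max flow = 34; residual-reachable set from 6 gives S-side
cut edges (S→T): {(0,1), (6,3), (6,7)} total cap 34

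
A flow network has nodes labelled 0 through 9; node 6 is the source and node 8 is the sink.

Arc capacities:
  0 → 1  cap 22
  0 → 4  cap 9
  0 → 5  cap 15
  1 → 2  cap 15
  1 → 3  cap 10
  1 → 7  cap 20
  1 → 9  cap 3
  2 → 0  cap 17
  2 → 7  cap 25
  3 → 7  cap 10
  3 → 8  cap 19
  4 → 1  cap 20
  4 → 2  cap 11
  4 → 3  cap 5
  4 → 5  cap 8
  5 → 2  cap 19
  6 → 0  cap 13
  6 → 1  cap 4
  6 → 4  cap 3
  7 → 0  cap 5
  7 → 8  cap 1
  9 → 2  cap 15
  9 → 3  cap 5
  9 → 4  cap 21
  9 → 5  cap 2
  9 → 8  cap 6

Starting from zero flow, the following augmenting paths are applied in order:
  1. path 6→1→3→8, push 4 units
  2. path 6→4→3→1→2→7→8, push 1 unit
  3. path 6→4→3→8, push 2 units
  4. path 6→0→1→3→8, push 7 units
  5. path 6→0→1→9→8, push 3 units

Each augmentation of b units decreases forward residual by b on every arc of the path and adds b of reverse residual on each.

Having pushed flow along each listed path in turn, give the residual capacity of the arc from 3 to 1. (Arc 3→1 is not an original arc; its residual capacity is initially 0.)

after path 1 (6→1→3→8, push 4): res(3,1)=4
after path 2 (6→4→3→1→2→7→8, push 1): res(3,1)=3
after path 3 (6→4→3→8, push 2): res(3,1)=3
after path 4 (6→0→1→3→8, push 7): res(3,1)=10
after path 5 (6→0→1→9→8, push 3): res(3,1)=10

Residual capacity of (3,1): 10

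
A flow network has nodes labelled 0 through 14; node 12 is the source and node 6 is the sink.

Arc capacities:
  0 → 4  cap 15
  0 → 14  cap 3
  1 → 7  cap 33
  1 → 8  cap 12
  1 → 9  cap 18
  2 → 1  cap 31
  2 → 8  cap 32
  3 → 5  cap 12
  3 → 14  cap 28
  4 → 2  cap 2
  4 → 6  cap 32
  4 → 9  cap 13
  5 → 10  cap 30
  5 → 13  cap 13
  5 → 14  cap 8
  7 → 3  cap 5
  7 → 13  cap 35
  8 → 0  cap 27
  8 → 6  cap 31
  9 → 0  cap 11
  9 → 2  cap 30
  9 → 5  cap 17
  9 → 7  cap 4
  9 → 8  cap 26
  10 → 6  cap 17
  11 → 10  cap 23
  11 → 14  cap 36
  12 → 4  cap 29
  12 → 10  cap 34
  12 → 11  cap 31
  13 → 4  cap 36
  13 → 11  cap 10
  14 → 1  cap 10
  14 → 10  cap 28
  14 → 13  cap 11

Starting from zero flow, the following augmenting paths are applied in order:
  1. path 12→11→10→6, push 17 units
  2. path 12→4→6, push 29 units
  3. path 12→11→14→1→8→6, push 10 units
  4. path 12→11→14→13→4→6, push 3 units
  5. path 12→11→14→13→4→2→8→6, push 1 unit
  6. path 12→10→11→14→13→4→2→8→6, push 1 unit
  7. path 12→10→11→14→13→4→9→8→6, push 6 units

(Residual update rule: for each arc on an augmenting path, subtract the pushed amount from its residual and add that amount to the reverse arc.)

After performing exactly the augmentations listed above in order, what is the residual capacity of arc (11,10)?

after path 1 (12→11→10→6, push 17): res(11,10)=6
after path 2 (12→4→6, push 29): res(11,10)=6
after path 3 (12→11→14→1→8→6, push 10): res(11,10)=6
after path 4 (12→11→14→13→4→6, push 3): res(11,10)=6
after path 5 (12→11→14→13→4→2→8→6, push 1): res(11,10)=6
after path 6 (12→10→11→14→13→4→2→8→6, push 1): res(11,10)=7
after path 7 (12→10→11→14→13→4→9→8→6, push 6): res(11,10)=13

Residual capacity of (11,10): 13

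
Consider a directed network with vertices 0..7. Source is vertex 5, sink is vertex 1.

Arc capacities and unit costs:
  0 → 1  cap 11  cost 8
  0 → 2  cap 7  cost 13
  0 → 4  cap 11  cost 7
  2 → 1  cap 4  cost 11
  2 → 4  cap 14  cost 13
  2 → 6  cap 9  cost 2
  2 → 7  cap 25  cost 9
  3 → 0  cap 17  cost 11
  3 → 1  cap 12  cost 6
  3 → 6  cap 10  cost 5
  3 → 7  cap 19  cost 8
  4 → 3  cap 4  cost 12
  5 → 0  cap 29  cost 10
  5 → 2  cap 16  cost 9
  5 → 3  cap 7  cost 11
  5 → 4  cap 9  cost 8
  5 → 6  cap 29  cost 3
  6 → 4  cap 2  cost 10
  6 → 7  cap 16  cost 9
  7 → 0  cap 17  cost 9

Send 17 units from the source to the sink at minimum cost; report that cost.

shortest-cost path #1: 5→3→1 push 7 @ unit cost 17 (adds 119)
shortest-cost path #2: 5→0→1 push 10 @ unit cost 18 (adds 180)
total cost = 299

Minimum cost for 17 units: 299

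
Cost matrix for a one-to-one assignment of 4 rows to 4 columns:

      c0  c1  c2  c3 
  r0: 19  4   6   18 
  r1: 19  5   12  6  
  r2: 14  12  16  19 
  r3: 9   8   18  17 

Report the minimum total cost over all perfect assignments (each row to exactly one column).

Minimum assignment cost: 33

optimal assignment: row0→col2 (cost 6), row1→col3 (cost 6), row2→col1 (cost 12), row3→col0 (cost 9)
total = 6 + 6 + 12 + 9 = 33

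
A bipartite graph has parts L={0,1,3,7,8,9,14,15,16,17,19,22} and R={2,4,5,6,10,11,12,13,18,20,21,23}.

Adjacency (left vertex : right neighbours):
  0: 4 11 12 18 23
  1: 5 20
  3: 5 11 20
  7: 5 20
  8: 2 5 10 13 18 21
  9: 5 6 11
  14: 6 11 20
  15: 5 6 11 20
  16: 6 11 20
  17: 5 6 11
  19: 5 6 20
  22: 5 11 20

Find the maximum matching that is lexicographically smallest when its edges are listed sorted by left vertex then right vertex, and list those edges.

|M| = 6 (so the lex-smallest maximum matching has 6 edges)
process left vertices in ascending order; for each, take the smallest-labelled available neighbour that still permits 6 edges overall, or leave it unmatched if none does
lex-smallest matching: {0-4, 1-5, 3-11, 7-20, 8-2, 9-6}

Lex-smallest maximum matching: {(0,4), (1,5), (3,11), (7,20), (8,2), (9,6)}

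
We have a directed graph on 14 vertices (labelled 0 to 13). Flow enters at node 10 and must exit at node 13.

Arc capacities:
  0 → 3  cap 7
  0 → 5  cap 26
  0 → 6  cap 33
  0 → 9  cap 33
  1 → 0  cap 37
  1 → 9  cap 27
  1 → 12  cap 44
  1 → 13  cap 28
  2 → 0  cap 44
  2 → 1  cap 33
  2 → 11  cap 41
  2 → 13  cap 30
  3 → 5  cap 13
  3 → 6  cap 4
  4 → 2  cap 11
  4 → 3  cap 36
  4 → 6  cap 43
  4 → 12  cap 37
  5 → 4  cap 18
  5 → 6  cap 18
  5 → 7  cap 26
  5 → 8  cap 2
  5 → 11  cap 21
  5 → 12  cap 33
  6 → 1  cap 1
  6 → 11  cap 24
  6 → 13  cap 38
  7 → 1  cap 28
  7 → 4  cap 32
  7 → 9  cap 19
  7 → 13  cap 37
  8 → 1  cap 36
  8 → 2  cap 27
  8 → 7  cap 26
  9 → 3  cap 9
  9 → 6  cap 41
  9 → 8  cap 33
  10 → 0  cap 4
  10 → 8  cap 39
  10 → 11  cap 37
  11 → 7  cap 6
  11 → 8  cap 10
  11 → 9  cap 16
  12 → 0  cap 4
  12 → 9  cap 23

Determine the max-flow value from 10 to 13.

Maximum flow value: 75

augment #1: 10→0→6→13 bottleneck 4, total now 4
augment #2: 10→8→1→13 bottleneck 28, total now 32
augment #3: 10→8→2→13 bottleneck 11, total now 43
augment #4: 10→11→7→13 bottleneck 6, total now 49
augment #5: 10→11→8→2→13 bottleneck 10, total now 59
augment #6: 10→11→9→6→13 bottleneck 16, total now 75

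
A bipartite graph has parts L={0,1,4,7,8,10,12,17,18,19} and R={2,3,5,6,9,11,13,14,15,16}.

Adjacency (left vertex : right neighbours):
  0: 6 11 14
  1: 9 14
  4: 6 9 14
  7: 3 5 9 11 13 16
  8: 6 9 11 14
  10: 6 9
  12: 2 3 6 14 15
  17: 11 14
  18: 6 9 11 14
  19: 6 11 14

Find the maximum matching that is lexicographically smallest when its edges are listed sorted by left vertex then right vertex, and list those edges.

Lex-smallest maximum matching: {(0,6), (1,9), (4,14), (7,3), (8,11), (12,2)}

|M| = 6 (so the lex-smallest maximum matching has 6 edges)
process left vertices in ascending order; for each, take the smallest-labelled available neighbour that still permits 6 edges overall, or leave it unmatched if none does
lex-smallest matching: {0-6, 1-9, 4-14, 7-3, 8-11, 12-2}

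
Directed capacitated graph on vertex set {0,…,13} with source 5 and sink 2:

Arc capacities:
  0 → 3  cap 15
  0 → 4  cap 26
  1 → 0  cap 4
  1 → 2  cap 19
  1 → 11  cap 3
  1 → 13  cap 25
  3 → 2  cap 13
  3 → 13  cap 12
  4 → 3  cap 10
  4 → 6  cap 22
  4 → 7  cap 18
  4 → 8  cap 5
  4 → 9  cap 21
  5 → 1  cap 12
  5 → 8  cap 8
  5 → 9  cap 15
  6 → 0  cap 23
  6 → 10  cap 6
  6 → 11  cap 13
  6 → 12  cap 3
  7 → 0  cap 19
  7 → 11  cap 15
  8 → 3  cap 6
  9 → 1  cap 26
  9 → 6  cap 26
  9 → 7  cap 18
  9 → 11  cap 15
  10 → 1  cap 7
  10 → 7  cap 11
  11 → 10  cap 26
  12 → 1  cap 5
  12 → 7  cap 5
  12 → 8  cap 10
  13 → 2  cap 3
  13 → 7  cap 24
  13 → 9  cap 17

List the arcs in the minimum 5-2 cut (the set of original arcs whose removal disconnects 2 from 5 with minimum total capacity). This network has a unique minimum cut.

augment #1: 5→1→2 push 12
augment #2: 5→8→3→2 push 6
augment #3: 5→9→1→2 push 7
augment #4: 5→9→1→13→2 push 3
augment #5: 5→9→1→0→3→2 push 4
augment #6: 5→9→6→0→3→2 push 1
max flow = 33; residual-reachable set from 5 gives S-side
cut edges (S→T): {(5,1), (5,9), (8,3)} total cap 33

Min-cut arcs: {(5,1), (5,9), (8,3)} (total capacity 33)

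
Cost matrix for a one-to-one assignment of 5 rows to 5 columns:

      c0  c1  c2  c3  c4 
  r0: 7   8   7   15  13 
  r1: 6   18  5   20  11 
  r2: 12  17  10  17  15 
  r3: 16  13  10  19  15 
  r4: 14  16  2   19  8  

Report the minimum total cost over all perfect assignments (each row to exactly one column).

optimal assignment: row0→col1 (cost 8), row1→col0 (cost 6), row2→col3 (cost 17), row3→col4 (cost 15), row4→col2 (cost 2)
total = 8 + 6 + 17 + 15 + 2 = 48

Minimum assignment cost: 48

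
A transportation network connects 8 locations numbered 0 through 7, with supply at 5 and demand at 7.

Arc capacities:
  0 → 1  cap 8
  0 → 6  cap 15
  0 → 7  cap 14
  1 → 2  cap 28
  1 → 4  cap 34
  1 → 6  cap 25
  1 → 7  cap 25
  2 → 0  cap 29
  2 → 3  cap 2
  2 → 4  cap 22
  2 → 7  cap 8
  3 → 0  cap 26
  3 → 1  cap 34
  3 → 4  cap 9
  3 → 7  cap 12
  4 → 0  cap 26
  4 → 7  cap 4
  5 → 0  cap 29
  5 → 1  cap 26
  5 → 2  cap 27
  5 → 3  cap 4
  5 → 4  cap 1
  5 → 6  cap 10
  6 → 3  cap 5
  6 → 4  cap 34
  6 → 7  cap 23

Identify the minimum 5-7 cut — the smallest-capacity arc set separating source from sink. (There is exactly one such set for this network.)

augment #1: 5→0→7 push 14
augment #2: 5→1→7 push 25
augment #3: 5→2→7 push 8
augment #4: 5→3→7 push 4
augment #5: 5→4→7 push 1
augment #6: 5→6→7 push 10
augment #7: 5→0→6→7 push 13
augment #8: 5→1→4→7 push 1
augment #9: 5→2→3→7 push 2
augment #10: 5→2→4→7 push 2
augment #11: 5→0→6→3→7 push 2
augment #12: 5→2→0→1→6→3→7 push 3
max flow = 85; residual-reachable set from 5 gives S-side
cut edges (S→T): {(0,7), (1,7), (2,3), (2,7), (4,7), (5,3), (6,3), (6,7)} total cap 85

Min-cut arcs: {(0,7), (1,7), (2,3), (2,7), (4,7), (5,3), (6,3), (6,7)} (total capacity 85)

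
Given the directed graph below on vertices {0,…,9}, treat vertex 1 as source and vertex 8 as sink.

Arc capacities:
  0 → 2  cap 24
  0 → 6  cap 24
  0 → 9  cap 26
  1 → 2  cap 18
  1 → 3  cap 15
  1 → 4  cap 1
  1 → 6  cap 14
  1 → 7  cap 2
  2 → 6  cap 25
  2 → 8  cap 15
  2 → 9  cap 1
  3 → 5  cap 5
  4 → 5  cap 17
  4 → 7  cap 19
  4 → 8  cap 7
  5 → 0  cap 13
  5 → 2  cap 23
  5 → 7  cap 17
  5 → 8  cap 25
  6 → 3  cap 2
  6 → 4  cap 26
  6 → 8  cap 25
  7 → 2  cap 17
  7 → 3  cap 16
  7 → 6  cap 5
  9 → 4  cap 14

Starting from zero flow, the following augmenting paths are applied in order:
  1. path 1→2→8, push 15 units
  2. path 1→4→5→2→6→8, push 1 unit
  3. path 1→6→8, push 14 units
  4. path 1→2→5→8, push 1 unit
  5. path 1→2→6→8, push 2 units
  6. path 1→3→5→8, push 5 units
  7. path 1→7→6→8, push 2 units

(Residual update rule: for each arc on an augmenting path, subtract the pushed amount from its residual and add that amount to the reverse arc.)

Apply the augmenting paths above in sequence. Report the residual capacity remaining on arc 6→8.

after path 1 (1→2→8, push 15): res(6,8)=25
after path 2 (1→4→5→2→6→8, push 1): res(6,8)=24
after path 3 (1→6→8, push 14): res(6,8)=10
after path 4 (1→2→5→8, push 1): res(6,8)=10
after path 5 (1→2→6→8, push 2): res(6,8)=8
after path 6 (1→3→5→8, push 5): res(6,8)=8
after path 7 (1→7→6→8, push 2): res(6,8)=6

Residual capacity of (6,8): 6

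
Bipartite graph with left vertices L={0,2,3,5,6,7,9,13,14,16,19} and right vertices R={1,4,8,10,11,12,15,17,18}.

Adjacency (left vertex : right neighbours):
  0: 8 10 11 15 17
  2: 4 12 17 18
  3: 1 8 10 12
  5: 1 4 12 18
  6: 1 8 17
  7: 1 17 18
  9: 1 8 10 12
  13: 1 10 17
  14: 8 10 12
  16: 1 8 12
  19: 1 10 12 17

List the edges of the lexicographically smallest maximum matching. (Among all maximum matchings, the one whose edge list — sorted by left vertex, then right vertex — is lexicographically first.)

Lex-smallest maximum matching: {(0,11), (2,4), (3,1), (5,12), (6,8), (7,18), (9,10), (13,17)}

|M| = 8 (so the lex-smallest maximum matching has 8 edges)
process left vertices in ascending order; for each, take the smallest-labelled available neighbour that still permits 8 edges overall, or leave it unmatched if none does
lex-smallest matching: {0-11, 2-4, 3-1, 5-12, 6-8, 7-18, 9-10, 13-17}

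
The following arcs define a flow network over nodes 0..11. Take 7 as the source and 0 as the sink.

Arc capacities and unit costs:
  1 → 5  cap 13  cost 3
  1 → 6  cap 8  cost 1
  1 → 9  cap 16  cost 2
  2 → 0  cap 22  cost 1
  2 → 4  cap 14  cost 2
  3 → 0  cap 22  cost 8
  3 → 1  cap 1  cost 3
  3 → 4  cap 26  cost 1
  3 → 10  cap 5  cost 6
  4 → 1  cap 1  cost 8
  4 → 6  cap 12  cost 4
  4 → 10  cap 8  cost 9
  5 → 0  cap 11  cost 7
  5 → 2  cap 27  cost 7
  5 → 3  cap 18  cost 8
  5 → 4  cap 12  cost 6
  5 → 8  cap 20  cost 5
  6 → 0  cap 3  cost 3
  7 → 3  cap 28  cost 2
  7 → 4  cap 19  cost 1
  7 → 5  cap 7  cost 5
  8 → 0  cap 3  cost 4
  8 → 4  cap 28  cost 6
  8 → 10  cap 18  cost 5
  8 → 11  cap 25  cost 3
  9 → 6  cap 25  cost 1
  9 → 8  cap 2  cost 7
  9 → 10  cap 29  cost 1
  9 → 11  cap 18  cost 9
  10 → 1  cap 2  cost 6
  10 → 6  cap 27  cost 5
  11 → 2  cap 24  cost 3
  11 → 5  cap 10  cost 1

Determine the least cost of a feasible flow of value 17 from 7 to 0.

shortest-cost path #1: 7→4→6→0 push 3 @ unit cost 8 (adds 24)
shortest-cost path #2: 7→3→0 push 14 @ unit cost 10 (adds 140)
total cost = 164

Minimum cost for 17 units: 164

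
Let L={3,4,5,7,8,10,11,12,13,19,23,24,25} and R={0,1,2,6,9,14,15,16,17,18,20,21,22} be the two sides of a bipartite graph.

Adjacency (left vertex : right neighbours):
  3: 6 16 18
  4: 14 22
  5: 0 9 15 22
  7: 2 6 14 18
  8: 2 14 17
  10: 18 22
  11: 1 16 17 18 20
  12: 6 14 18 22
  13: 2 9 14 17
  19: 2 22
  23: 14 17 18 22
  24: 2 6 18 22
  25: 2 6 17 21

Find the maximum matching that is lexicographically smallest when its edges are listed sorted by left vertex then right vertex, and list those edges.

|M| = 11 (so the lex-smallest maximum matching has 11 edges)
process left vertices in ascending order; for each, take the smallest-labelled available neighbour that still permits 11 edges overall, or leave it unmatched if none does
lex-smallest matching: {3-16, 4-14, 5-0, 7-2, 8-17, 10-18, 11-1, 12-6, 13-9, 19-22, 25-21}

Lex-smallest maximum matching: {(3,16), (4,14), (5,0), (7,2), (8,17), (10,18), (11,1), (12,6), (13,9), (19,22), (25,21)}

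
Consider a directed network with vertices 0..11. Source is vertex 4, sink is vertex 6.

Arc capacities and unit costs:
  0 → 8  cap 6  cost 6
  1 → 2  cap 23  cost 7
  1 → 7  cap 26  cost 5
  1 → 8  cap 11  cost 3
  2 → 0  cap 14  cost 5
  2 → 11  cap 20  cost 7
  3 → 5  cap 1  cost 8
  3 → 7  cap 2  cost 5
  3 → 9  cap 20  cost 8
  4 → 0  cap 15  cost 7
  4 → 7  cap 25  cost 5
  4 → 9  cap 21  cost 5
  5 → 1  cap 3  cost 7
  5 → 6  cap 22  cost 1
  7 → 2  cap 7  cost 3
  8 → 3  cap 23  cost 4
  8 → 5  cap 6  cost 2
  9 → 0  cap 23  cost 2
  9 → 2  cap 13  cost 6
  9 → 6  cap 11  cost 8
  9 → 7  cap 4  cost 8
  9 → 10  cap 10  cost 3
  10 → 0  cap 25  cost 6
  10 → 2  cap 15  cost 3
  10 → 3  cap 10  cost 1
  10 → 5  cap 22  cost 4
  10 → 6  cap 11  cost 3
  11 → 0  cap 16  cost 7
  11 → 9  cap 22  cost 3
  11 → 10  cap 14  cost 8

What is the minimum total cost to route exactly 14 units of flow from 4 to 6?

shortest-cost path #1: 4→9→10→6 push 10 @ unit cost 11 (adds 110)
shortest-cost path #2: 4→9→6 push 4 @ unit cost 13 (adds 52)
total cost = 162

Minimum cost for 14 units: 162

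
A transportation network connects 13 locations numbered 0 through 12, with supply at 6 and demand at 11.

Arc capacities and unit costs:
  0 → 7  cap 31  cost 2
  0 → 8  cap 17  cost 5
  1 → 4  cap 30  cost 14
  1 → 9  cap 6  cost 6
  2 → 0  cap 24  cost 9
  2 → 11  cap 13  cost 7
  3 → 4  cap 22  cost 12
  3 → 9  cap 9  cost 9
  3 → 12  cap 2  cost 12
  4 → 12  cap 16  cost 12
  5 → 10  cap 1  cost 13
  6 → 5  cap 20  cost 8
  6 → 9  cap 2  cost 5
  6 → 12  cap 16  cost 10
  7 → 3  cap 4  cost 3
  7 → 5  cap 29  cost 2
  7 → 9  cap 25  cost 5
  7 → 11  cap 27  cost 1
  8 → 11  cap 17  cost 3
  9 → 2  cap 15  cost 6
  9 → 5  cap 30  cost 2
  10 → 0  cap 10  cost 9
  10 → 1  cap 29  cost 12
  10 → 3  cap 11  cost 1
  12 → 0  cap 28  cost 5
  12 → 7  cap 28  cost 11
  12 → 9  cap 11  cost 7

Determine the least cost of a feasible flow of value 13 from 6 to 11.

shortest-cost path #1: 6→9→2→11 push 2 @ unit cost 18 (adds 36)
shortest-cost path #2: 6→12→0→7→11 push 11 @ unit cost 18 (adds 198)
total cost = 234

Minimum cost for 13 units: 234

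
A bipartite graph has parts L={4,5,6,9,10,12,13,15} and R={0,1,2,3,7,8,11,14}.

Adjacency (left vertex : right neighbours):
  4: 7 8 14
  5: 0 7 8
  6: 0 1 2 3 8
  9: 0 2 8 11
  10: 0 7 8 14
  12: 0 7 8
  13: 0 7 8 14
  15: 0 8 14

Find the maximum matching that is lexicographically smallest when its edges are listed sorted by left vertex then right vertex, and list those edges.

|M| = 6 (so the lex-smallest maximum matching has 6 edges)
process left vertices in ascending order; for each, take the smallest-labelled available neighbour that still permits 6 edges overall, or leave it unmatched if none does
lex-smallest matching: {4-7, 5-0, 6-1, 9-2, 10-8, 13-14}

Lex-smallest maximum matching: {(4,7), (5,0), (6,1), (9,2), (10,8), (13,14)}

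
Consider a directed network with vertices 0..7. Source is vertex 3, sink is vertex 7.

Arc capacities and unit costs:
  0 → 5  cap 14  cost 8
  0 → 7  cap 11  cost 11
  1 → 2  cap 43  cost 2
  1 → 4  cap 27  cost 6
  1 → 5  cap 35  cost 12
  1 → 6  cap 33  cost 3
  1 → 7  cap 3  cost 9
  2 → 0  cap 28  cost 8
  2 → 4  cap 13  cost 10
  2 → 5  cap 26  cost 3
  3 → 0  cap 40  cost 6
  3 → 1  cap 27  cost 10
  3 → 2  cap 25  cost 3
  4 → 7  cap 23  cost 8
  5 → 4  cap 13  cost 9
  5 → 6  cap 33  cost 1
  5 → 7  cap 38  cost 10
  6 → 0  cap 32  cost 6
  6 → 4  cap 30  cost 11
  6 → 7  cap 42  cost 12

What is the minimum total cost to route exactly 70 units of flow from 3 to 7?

Minimum cost for 70 units: 1388

shortest-cost path #1: 3→2→5→7 push 25 @ unit cost 16 (adds 400)
shortest-cost path #2: 3→0→7 push 11 @ unit cost 17 (adds 187)
shortest-cost path #3: 3→1→7 push 3 @ unit cost 19 (adds 57)
shortest-cost path #4: 3→1→4→7 push 23 @ unit cost 24 (adds 552)
shortest-cost path #5: 3→0→5→7 push 8 @ unit cost 24 (adds 192)
total cost = 1388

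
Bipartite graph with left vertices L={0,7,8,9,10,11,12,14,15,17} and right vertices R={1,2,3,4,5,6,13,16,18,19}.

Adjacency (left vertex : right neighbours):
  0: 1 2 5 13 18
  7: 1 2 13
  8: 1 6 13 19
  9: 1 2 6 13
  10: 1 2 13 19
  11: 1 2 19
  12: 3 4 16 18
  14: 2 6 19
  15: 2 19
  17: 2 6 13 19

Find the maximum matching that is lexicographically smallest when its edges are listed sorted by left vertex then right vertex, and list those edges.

Lex-smallest maximum matching: {(0,5), (7,1), (8,6), (9,2), (10,13), (11,19), (12,3)}

|M| = 7 (so the lex-smallest maximum matching has 7 edges)
process left vertices in ascending order; for each, take the smallest-labelled available neighbour that still permits 7 edges overall, or leave it unmatched if none does
lex-smallest matching: {0-5, 7-1, 8-6, 9-2, 10-13, 11-19, 12-3}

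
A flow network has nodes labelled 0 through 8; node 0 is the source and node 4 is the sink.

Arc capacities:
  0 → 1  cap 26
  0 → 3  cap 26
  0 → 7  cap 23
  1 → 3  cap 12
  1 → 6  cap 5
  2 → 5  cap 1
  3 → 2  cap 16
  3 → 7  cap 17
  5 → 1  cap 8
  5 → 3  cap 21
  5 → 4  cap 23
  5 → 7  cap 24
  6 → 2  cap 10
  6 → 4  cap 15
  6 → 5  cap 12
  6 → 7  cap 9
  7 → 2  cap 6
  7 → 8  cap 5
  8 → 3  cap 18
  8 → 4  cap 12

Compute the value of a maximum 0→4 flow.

augment #1: 0→1→6→4 bottleneck 5, total now 5
augment #2: 0→7→8→4 bottleneck 5, total now 10
augment #3: 0→3→2→5→4 bottleneck 1, total now 11

Maximum flow value: 11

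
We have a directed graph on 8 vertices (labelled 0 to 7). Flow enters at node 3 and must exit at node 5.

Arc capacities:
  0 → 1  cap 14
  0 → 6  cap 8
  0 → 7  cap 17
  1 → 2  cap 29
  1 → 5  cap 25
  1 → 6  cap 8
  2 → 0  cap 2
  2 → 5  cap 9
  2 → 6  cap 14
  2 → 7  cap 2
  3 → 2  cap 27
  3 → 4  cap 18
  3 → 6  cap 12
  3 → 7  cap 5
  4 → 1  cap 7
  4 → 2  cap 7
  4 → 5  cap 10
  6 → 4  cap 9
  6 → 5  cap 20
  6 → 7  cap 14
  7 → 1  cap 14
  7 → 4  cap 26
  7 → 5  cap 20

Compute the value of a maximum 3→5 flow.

augment #1: 3→2→5 bottleneck 9, total now 9
augment #2: 3→4→5 bottleneck 10, total now 19
augment #3: 3→6→5 bottleneck 12, total now 31
augment #4: 3→7→5 bottleneck 5, total now 36
augment #5: 3→2→6→5 bottleneck 8, total now 44
augment #6: 3→2→7→5 bottleneck 2, total now 46
augment #7: 3→4→1→5 bottleneck 7, total now 53
augment #8: 3→2→0→1→5 bottleneck 2, total now 55
augment #9: 3→2→6→7→5 bottleneck 6, total now 61

Maximum flow value: 61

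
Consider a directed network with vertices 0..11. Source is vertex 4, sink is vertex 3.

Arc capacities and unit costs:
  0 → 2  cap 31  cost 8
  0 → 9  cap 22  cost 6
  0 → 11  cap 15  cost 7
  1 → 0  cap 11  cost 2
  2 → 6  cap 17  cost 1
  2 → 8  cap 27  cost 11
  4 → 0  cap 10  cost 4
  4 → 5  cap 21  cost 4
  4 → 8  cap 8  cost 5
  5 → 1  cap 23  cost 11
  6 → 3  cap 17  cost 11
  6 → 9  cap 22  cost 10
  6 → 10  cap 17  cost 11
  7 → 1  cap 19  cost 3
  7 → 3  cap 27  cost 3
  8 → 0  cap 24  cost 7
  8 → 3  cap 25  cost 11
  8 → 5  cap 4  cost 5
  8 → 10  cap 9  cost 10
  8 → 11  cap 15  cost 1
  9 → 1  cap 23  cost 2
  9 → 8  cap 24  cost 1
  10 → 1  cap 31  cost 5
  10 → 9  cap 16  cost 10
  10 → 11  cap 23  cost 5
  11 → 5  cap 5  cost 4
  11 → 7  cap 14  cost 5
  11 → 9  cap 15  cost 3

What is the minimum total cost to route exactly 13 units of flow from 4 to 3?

shortest-cost path #1: 4→8→11→7→3 push 8 @ unit cost 14 (adds 112)
shortest-cost path #2: 4→0→11→7→3 push 5 @ unit cost 19 (adds 95)
total cost = 207

Minimum cost for 13 units: 207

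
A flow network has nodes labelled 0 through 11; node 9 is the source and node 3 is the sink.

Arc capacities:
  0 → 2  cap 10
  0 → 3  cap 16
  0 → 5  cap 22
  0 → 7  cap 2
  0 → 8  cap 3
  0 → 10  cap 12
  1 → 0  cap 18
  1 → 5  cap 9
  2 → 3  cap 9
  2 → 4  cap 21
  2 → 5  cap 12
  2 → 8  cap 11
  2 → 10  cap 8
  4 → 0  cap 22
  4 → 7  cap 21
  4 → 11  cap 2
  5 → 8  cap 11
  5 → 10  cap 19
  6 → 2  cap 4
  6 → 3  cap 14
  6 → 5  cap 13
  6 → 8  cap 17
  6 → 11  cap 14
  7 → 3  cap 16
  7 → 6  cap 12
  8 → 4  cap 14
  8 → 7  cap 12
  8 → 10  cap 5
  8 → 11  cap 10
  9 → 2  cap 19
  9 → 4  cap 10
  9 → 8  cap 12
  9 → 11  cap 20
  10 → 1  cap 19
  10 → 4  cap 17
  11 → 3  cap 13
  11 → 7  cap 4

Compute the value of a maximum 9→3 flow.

Maximum flow value: 58

augment #1: 9→2→3 bottleneck 9, total now 9
augment #2: 9→11→3 bottleneck 13, total now 22
augment #3: 9→4→0→3 bottleneck 10, total now 32
augment #4: 9→8→7→3 bottleneck 12, total now 44
augment #5: 9→11→7→3 bottleneck 4, total now 48
augment #6: 9→2→4→0→3 bottleneck 6, total now 54
augment #7: 9→2→4→7→6→3 bottleneck 4, total now 58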